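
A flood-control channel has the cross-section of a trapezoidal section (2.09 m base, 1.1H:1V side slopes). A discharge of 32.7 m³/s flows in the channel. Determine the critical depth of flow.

At critical depth, Q² T / (g A³) = 1, i.e. A³/T = Q²/g = 32.7²/9.81 = 109.
At y = 1.84 m: A³/T = 70.67 — too small.
At y = 2.06 m: A³/T = 109.1 — ≈ 109.

y_c = 2.06 m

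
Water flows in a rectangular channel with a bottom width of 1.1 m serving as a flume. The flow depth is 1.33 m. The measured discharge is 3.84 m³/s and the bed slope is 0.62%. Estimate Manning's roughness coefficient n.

Flow area A = b·y = 1.1 × 1.33 = 1.463 m². Wetted perimeter P = b + 2y = 1.1 + 2×1.33 = 3.76 m.
Hydraulic radius R = A/P = 1.463/3.76 = 0.3891 m.
Rearranging Manning's equation: n = (1/Q) A R^(2/3) S^(1/2) = (1/3.84) × 1.463 × 0.3891^(2/3) × √0.0062 = 0.016.

n = 0.016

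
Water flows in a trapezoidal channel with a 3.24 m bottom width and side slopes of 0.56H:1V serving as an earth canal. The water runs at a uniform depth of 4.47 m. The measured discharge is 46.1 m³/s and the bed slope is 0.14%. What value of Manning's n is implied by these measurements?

With bottom width b = 3.24 m and side slope z = 0.56: A = (b + zy)y = (3.24 + 0.56×4.47)×4.47 = 25.67 m²; P = b + 2y√(1+z²) = 3.24 + 2×4.47×1.146 = 13.49 m.
Hydraulic radius R = A/P = 25.67/13.49 = 1.904 m.
Rearranging Manning's equation: n = (1/Q) A R^(2/3) S^(1/2) = (1/46.1) × 25.67 × 1.904^(2/3) × √0.0014 = 0.032.

n = 0.032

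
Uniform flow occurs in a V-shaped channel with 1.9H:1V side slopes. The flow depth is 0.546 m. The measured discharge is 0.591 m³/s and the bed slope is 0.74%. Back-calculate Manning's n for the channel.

n = 0.032

For a triangular section with side slope z = 1.9: A = zy² = 1.9×0.546² = 0.5664 m²; P = 2y√(1+z²) = 2×0.546×2.147 = 2.345 m.
Hydraulic radius R = A/P = 0.5664/2.345 = 0.2416 m.
Rearranging Manning's equation: n = (1/Q) A R^(2/3) S^(1/2) = (1/0.591) × 0.5664 × 0.2416^(2/3) × √0.0074 = 0.032.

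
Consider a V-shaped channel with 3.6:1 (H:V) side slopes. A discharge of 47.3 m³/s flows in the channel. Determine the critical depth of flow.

At critical depth, Q² T / (g A³) = 1, i.e. A³/T = Q²/g = 47.3²/9.81 = 228.1.
Try y = 1.61 m: A³/T = 70.1 — short.
Try y = 2.04 m: A³/T = 228.9 — matches.

y_c = 2.04 m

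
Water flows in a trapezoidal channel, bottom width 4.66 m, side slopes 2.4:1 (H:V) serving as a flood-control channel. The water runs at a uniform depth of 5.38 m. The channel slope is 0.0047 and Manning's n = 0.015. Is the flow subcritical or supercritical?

supercritical

With bottom width b = 4.66 m and side slope z = 2.4: A = (b + zy)y = (4.66 + 2.4×5.38)×5.38 = 94.54 m²; P = b + 2y√(1+z²) = 4.66 + 2×5.38×2.6 = 32.64 m.
Hydraulic radius R = A/P = 94.54/32.64 = 2.897 m.
V = (1/n) R^(2/3) √S = (1/0.015) × 2.897^(2/3) × √0.0047 = 9.287 m/s. Hydraulic depth D_h = A/T = 94.54/30.48 = 3.101 m.
Froude number Fr = V/√(g·D_h) = 9.287/√(9.81×3.101) = 1.68, which is greater than 1, so the flow is supercritical.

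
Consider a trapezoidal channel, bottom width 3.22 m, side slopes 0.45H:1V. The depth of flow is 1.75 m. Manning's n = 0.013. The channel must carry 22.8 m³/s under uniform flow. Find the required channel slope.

S = 0.0018

With bottom width b = 3.22 m and side slope z = 0.45: A = (b + zy)y = (3.22 + 0.45×1.75)×1.75 = 7.013 m²; P = b + 2y√(1+z²) = 3.22 + 2×1.75×1.097 = 7.058 m.
Hydraulic radius R = A/P = 7.013/7.058 = 0.9936 m.
From Manning's equation, S = [nQ / (1 A R^(2/3))]² = [0.013 × 22.8 / (1 × 7.013 × 0.9936^(2/3))]² = 0.0018.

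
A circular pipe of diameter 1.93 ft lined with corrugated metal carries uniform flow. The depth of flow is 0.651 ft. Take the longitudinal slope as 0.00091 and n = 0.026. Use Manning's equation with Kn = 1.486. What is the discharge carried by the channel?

Q = 0.761 ft³/s

For a circular section of diameter D = 1.93 ft at depth y = 0.651 ft, the central angle is θ = 2 arccos(1 − 2y/D) = 2.479 rad. Then A = (D²/8)(θ − sin θ) = 0.8676 ft² and P = Dθ/2 = 2.392 ft.
Hydraulic radius R = A/P = 0.8676/2.392 = 0.3627 ft.
Manning's equation: Q = (1.486/n) A R^(2/3) S^(1/2) = (1.486/0.026) × 0.8676 × 0.3627^(2/3) × 0.00091^(1/2) = 0.761 ft³/s.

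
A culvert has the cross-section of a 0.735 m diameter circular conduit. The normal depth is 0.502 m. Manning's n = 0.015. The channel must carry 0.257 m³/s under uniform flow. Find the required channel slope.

S = 0.0012

For a circular section of diameter D = 0.735 m at depth y = 0.502 m, the central angle is θ = 2 arccos(1 − 2y/D) = 3.891 rad. Then A = (D²/8)(θ − sin θ) = 0.3087 m² and P = Dθ/2 = 1.43 m.
Hydraulic radius R = A/P = 0.3087/1.43 = 0.2159 m.
From Manning's equation, S = [nQ / (1 A R^(2/3))]² = [0.015 × 0.257 / (1 × 0.3087 × 0.2159^(2/3))]² = 0.0012.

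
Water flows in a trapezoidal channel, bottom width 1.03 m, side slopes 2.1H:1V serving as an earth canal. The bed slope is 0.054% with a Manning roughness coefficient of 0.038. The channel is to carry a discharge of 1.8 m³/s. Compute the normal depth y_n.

Manning's equation rearranged: A R^(2/3) = nQ / (1·√S) = 0.038 × 1.8 / (√0.00054) = 2.943.
Trying y = 0.79 m: A R^(2/3) = 1.25 — too small.
Trying y = 1.28 m: A R^(2/3) = 3.685 — too large.
Trying y = 1.16 m: A R^(2/3) = 2.941 — close enough.

y_n = 1.16 m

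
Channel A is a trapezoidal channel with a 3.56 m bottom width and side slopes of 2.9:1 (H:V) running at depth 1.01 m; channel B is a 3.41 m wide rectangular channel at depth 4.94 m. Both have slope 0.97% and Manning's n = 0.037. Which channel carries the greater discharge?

Channel A: With bottom width b = 3.56 m and side slope z = 2.9: A = (b + zy)y = (3.56 + 2.9×1.01)×1.01 = 6.554 m²; P = b + 2y√(1+z²) = 3.56 + 2×1.01×3.068 = 9.756 m. Hydraulic radius R = A/P = 6.554/9.756 = 0.6717 m. Q_A = (1/0.037)·6.554·0.6717^(2/3)·√0.0097 = 13.38 m³/s.
Channel B: Flow area A = b·y = 3.41 × 4.94 = 16.85 m². Wetted perimeter P = b + 2y = 3.41 + 2×4.94 = 13.29 m. Hydraulic radius R = A/P = 16.85/13.29 = 1.268 m. Q_B = (1/0.037)·16.85·1.268^(2/3)·√0.0097 = 52.52 m³/s.
Q_A = 13.38 m³/s vs Q_B = 52.52 m³/s, so channel B carries more.

channel B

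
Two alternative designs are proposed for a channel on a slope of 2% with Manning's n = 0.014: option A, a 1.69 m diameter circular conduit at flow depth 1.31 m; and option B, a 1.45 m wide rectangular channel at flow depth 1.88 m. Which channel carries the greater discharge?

Channel A: For a circular section of diameter D = 1.69 m at depth y = 1.31 m, the central angle is θ = 2 arccos(1 − 2y/D) = 4.307 rad. Then A = (D²/8)(θ − sin θ) = 1.866 m² and P = Dθ/2 = 3.639 m. Hydraulic radius R = A/P = 1.866/3.639 = 0.5126 m. Q_A = (1/0.014)·1.866·0.5126^(2/3)·√0.02 = 12.07 m³/s.
Channel B: Flow area A = b·y = 1.45 × 1.88 = 2.726 m². Wetted perimeter P = b + 2y = 1.45 + 2×1.88 = 5.21 m. Hydraulic radius R = A/P = 2.726/5.21 = 0.5232 m. Q_B = (1/0.014)·2.726·0.5232^(2/3)·√0.02 = 17.88 m³/s.
Q_A = 12.07 m³/s vs Q_B = 17.88 m³/s, so channel B carries more.

channel B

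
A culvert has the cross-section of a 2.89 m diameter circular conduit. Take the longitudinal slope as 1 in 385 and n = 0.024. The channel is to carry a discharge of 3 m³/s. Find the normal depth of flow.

y_n = 1.02 m

Manning's equation rearranged: A R^(2/3) = nQ / (1·√S) = 0.024 × 3 / (√0.002597) = 1.413.
Trying y = 1.18 m: A R^(2/3) = 1.848 — high.
Trying y = 0.793 m: A R^(2/3) = 0.8693 — low.
Trying y = 1.02 m: A R^(2/3) = 1.411 — close enough.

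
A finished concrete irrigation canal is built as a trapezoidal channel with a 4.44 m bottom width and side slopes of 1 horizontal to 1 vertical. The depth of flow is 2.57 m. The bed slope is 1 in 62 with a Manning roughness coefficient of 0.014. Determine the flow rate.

Q = 218 m³/s

With bottom width b = 4.44 m and side slope z = 1: A = (b + zy)y = (4.44 + 1×2.57)×2.57 = 18.02 m²; P = b + 2y√(1+z²) = 4.44 + 2×2.57×1.414 = 11.71 m.
Hydraulic radius R = A/P = 18.02/11.71 = 1.539 m.
Manning's equation: Q = (1/n) A R^(2/3) S^(1/2) = (1/0.014) × 18.02 × 1.539^(2/3) × 0.01613^(1/2) = 218 m³/s.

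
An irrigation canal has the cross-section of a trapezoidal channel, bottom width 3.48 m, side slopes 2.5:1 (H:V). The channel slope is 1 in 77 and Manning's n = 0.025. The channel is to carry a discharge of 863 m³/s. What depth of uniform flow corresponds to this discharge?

Manning's equation rearranged: A R^(2/3) = nQ / (1·√S) = 0.025 × 863 / (√0.01299) = 189.3.
Trying y = 6.43 m: A R^(2/3) = 278.7 — high.
Trying y = 4.74 m: A R^(2/3) = 134 — low.
Trying y = 5.48 m: A R^(2/3) = 189.4 — close enough.

y_n = 5.48 m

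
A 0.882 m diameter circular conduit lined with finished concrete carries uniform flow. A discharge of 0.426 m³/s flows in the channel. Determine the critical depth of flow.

y_c = 0.381 m

At critical depth, Q² T / (g A³) = 1, i.e. A³/T = Q²/g = 0.426²/9.81 = 0.0185.
Try y = 0.487 m: A³/T = 0.04722 — too large.
Try y = 0.302 m: A³/T = 0.007559 — too small.
Try y = 0.381 m: A³/T = 0.01847 — matches.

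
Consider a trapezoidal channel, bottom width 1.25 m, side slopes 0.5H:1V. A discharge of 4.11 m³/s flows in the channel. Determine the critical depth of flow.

y_c = 0.909 m

At critical depth, Q² T / (g A³) = 1, i.e. A³/T = Q²/g = 4.11²/9.81 = 1.722.
Try y = 0.727 m: A³/T = 0.8164 — low.
Try y = 0.985 m: A³/T = 2.262 — high.
Try y = 0.909 m: A³/T = 1.723 — ≈ 1.722.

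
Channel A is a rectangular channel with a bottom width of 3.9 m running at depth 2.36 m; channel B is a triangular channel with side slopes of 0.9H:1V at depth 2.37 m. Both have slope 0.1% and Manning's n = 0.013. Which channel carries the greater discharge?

Channel A: Flow area A = b·y = 3.9 × 2.36 = 9.204 m². Wetted perimeter P = b + 2y = 3.9 + 2×2.36 = 8.62 m. Hydraulic radius R = A/P = 9.204/8.62 = 1.068 m. Q_A = (1/0.013)·9.204·1.068^(2/3)·√0.001 = 23.39 m³/s.
Channel B: For a triangular section with side slope z = 0.9: A = zy² = 0.9×2.37² = 5.055 m²; P = 2y√(1+z²) = 2×2.37×1.345 = 6.377 m. Hydraulic radius R = A/P = 5.055/6.377 = 0.7927 m. Q_B = (1/0.013)·5.055·0.7927^(2/3)·√0.001 = 10.53 m³/s.
Q_A = 23.39 m³/s vs Q_B = 10.53 m³/s, so channel A carries more.

channel A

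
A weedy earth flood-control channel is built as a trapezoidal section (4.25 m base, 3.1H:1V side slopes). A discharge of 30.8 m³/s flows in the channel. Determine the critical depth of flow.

y_c = 1.28 m

At critical depth, Q² T / (g A³) = 1, i.e. A³/T = Q²/g = 30.8²/9.81 = 96.7.
Trying y = 1.4 m: A³/T = 134.5 — too large.
Trying y = 1.28 m: A³/T = 95.51 — matches.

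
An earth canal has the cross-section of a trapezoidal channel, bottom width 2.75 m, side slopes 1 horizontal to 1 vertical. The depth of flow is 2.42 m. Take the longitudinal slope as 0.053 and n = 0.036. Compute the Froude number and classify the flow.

supercritical

With bottom width b = 2.75 m and side slope z = 1: A = (b + zy)y = (2.75 + 1×2.42)×2.42 = 12.51 m²; P = b + 2y√(1+z²) = 2.75 + 2×2.42×1.414 = 9.595 m.
Hydraulic radius R = A/P = 12.51/9.595 = 1.304 m.
V = (1/n) R^(2/3) √S = (1/0.036) × 1.304^(2/3) × √0.053 = 7.633 m/s. Hydraulic depth D_h = A/T = 12.51/7.59 = 1.648 m.
Froude number Fr = V/√(g·D_h) = 7.633/√(9.81×1.648) = 1.9, which is greater than 1, so the flow is supercritical.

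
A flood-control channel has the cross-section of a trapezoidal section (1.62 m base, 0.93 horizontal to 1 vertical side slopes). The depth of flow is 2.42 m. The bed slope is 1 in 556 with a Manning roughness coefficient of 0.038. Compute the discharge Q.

Q = 11.4 m³/s

With bottom width b = 1.62 m and side slope z = 0.93: A = (b + zy)y = (1.62 + 0.93×2.42)×2.42 = 9.367 m²; P = b + 2y√(1+z²) = 1.62 + 2×2.42×1.366 = 8.23 m.
Hydraulic radius R = A/P = 9.367/8.23 = 1.138 m.
Manning's equation: Q = (1/n) A R^(2/3) S^(1/2) = (1/0.038) × 9.367 × 1.138^(2/3) × 0.001799^(1/2) = 11.4 m³/s.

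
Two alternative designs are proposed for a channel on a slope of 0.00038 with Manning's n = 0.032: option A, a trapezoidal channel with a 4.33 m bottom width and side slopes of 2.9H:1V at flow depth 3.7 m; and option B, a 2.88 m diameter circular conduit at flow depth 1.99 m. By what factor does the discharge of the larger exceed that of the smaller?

Channel A: With bottom width b = 4.33 m and side slope z = 2.9: A = (b + zy)y = (4.33 + 2.9×3.7)×3.7 = 55.72 m²; P = b + 2y√(1+z²) = 4.33 + 2×3.7×3.068 = 27.03 m. Hydraulic radius R = A/P = 55.72/27.03 = 2.061 m. Q_A = (1/0.032)·55.72·2.061^(2/3)·√0.00038 = 54.98 m³/s.
Channel B: For a circular section of diameter D = 2.88 m at depth y = 1.99 m, the central angle is θ = 2 arccos(1 − 2y/D) = 3.925 rad. Then A = (D²/8)(θ − sin θ) = 4.802 m² and P = Dθ/2 = 5.653 m. Hydraulic radius R = A/P = 4.802/5.653 = 0.8495 m. Q_B = (1/0.032)·4.802·0.8495^(2/3)·√0.00038 = 2.624 m³/s.
The larger discharge is 54.98 m³/s and the smaller is 2.624 m³/s; the ratio is 21.

21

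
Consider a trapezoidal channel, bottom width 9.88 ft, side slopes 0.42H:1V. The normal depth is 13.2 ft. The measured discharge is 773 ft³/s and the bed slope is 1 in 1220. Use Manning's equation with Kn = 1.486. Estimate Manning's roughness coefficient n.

With bottom width b = 9.88 ft and side slope z = 0.42: A = (b + zy)y = (9.88 + 0.42×13.2)×13.2 = 203.6 ft²; P = b + 2y√(1+z²) = 9.88 + 2×13.2×1.085 = 38.51 ft.
Hydraulic radius R = A/P = 203.6/38.51 = 5.286 ft.
Rearranging Manning's equation: n = (1.486/Q) A R^(2/3) S^(1/2) = (1.486/773) × 203.6 × 5.286^(2/3) × √0.0008197 = 0.034.

n = 0.034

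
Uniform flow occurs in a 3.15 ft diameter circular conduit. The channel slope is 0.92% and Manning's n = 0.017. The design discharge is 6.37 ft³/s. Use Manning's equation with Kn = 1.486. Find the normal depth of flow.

Manning's equation rearranged: A R^(2/3) = nQ / (1.486·√S) = 0.017 × 6.37 / (1.486 × √0.0092) = 0.7598.
At y = 0.782 ft: A R^(2/3) = 0.8978 — over.
At y = 0.503 ft: A R^(2/3) = 0.3675 — short.
At y = 0.719 ft: A R^(2/3) = 0.7594 — close enough.

y_n = 0.719 ft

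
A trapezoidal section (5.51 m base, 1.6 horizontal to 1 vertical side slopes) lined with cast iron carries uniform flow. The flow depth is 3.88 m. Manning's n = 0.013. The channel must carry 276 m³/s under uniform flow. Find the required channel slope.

With bottom width b = 5.51 m and side slope z = 1.6: A = (b + zy)y = (5.51 + 1.6×3.88)×3.88 = 45.47 m²; P = b + 2y√(1+z²) = 5.51 + 2×3.88×1.887 = 20.15 m.
Hydraulic radius R = A/P = 45.47/20.15 = 2.256 m.
From Manning's equation, S = [nQ / (1 A R^(2/3))]² = [0.013 × 276 / (1 × 45.47 × 2.256^(2/3))]² = 0.0021.

S = 0.0021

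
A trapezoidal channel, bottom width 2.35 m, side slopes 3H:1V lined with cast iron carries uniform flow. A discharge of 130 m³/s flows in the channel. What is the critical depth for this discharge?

At critical depth, Q² T / (g A³) = 1, i.e. A³/T = Q²/g = 130²/9.81 = 1723.
At y = 3.18 m: A³/T = 2522 — over.
At y = 2.3 m: A³/T = 596.3 — short.
At y = 2.92 m: A³/T = 1718 — matches.

y_c = 2.92 m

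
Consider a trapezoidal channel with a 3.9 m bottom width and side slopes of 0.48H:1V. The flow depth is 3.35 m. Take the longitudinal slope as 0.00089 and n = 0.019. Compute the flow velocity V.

V = 2.17 m/s

With bottom width b = 3.9 m and side slope z = 0.48: A = (b + zy)y = (3.9 + 0.48×3.35)×3.35 = 18.45 m²; P = b + 2y√(1+z²) = 3.9 + 2×3.35×1.109 = 11.33 m.
Hydraulic radius R = A/P = 18.45/11.33 = 1.628 m.
From Manning's equation, V = (1/n) R^(2/3) S^(1/2) = (1/0.019) × 1.628^(2/3) × 0.00089^(1/2) = 2.17 m/s.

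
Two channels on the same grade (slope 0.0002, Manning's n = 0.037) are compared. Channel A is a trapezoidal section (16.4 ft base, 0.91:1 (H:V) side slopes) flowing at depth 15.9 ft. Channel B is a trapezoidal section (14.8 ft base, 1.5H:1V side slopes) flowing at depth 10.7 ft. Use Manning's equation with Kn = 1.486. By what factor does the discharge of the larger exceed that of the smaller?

1.8

Channel A: With bottom width b = 16.4 ft and side slope z = 0.91: A = (b + zy)y = (16.4 + 0.91×15.9)×15.9 = 490.8 ft²; P = b + 2y√(1+z²) = 16.4 + 2×15.9×1.352 = 59.4 ft. Hydraulic radius R = A/P = 490.8/59.4 = 8.263 ft. Q_A = (1.486/0.037)·490.8·8.263^(2/3)·√0.0002 = 1139 ft³/s.
Channel B: With bottom width b = 14.8 ft and side slope z = 1.5: A = (b + zy)y = (14.8 + 1.5×10.7)×10.7 = 330.1 ft²; P = b + 2y√(1+z²) = 14.8 + 2×10.7×1.803 = 53.38 ft. Hydraulic radius R = A/P = 330.1/53.38 = 6.184 ft. Q_B = (1.486/0.037)·330.1·6.184^(2/3)·√0.0002 = 631.7 ft³/s.
The larger discharge is 1139 ft³/s and the smaller is 631.7 ft³/s; the ratio is 1.8.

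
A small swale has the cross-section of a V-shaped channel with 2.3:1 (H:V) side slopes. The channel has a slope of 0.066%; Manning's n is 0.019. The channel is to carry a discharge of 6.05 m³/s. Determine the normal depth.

Manning's equation rearranged: A R^(2/3) = nQ / (1·√S) = 0.019 × 6.05 / (√0.00066) = 4.474.
Try y = 1.93 m: A R^(2/3) = 7.897 — too large.
Try y = 1.32 m: A R^(2/3) = 2.868 — too small.
Try y = 1.56 m: A R^(2/3) = 4.477 — matches.

y_n = 1.56 m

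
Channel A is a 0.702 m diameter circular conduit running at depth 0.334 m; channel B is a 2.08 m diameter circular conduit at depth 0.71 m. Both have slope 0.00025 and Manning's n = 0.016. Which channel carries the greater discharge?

Channel A: For a circular section of diameter D = 0.702 m at depth y = 0.334 m, the central angle is θ = 2 arccos(1 − 2y/D) = 3.045 rad. Then A = (D²/8)(θ − sin θ) = 0.1816 m² and P = Dθ/2 = 1.069 m. Hydraulic radius R = A/P = 0.1816/1.069 = 0.1699 m. Q_A = (1/0.016)·0.1816·0.1699^(2/3)·√0.00025 = 0.05505 m³/s.
Channel B: For a circular section of diameter D = 2.08 m at depth y = 0.71 m, the central angle is θ = 2 arccos(1 − 2y/D) = 2.496 rad. Then A = (D²/8)(θ − sin θ) = 1.024 m² and P = Dθ/2 = 2.596 m. Hydraulic radius R = A/P = 1.024/2.596 = 0.3946 m. Q_B = (1/0.016)·1.024·0.3946^(2/3)·√0.00025 = 0.5446 m³/s.
Q_A = 0.05505 m³/s vs Q_B = 0.5446 m³/s, so channel B carries more.

channel B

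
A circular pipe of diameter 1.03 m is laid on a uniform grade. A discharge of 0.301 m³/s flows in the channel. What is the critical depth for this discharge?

At critical depth, Q² T / (g A³) = 1, i.e. A³/T = Q²/g = 0.301²/9.81 = 0.009236.
At y = 0.375 m: A³/T = 0.0208 — high.
At y = 0.266 m: A³/T = 0.005499 — low.
At y = 0.304 m: A³/T = 0.00924 — matches.

y_c = 0.304 m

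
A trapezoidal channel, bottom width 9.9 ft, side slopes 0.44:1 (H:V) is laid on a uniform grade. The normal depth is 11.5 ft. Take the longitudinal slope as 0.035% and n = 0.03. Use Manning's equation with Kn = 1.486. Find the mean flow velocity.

With bottom width b = 9.9 ft and side slope z = 0.44: A = (b + zy)y = (9.9 + 0.44×11.5)×11.5 = 172 ft²; P = b + 2y√(1+z²) = 9.9 + 2×11.5×1.093 = 35.03 ft.
Hydraulic radius R = A/P = 172/35.03 = 4.912 ft.
From Manning's equation, V = (1.486/n) R^(2/3) S^(1/2) = (1.486/0.03) × 4.912^(2/3) × 0.00035^(1/2) = 2.68 ft/s.

V = 2.68 ft/s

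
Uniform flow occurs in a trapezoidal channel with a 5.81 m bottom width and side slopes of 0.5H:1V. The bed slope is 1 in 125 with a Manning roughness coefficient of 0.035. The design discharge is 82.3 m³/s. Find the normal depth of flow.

Manning's equation rearranged: A R^(2/3) = nQ / (1·√S) = 0.035 × 82.3 / (√0.008) = 32.2.
Try y = 3.67 m: A R^(2/3) = 44.56 — high.
Try y = 3.02 m: A R^(2/3) = 32.22 — close enough.

y_n = 3.02 m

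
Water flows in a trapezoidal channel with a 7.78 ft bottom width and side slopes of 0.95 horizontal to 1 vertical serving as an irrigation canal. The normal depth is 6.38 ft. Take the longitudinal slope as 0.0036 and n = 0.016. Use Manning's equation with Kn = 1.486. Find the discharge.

Q = 1130 ft³/s

With bottom width b = 7.78 ft and side slope z = 0.95: A = (b + zy)y = (7.78 + 0.95×6.38)×6.38 = 88.31 ft²; P = b + 2y√(1+z²) = 7.78 + 2×6.38×1.379 = 25.38 ft.
Hydraulic radius R = A/P = 88.31/25.38 = 3.479 ft.
Manning's equation: Q = (1.486/n) A R^(2/3) S^(1/2) = (1.486/0.016) × 88.31 × 3.479^(2/3) × 0.0036^(1/2) = 1130 ft³/s.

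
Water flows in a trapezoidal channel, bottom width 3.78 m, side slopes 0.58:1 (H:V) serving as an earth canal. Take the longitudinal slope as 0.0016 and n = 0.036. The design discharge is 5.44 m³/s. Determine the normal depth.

y_n = 1.23 m

Manning's equation rearranged: A R^(2/3) = nQ / (1·√S) = 0.036 × 5.44 / (√0.0016) = 4.896.
Trying y = 1.47 m: A R^(2/3) = 6.575 — too large.
Trying y = 1.23 m: A R^(2/3) = 4.898 — ≈ 4.896.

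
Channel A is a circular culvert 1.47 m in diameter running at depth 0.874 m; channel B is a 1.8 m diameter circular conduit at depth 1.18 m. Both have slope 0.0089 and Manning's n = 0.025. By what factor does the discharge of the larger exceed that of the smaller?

Channel A: For a circular section of diameter D = 1.47 m at depth y = 0.874 m, the central angle is θ = 2 arccos(1 − 2y/D) = 3.522 rad. Then A = (D²/8)(θ − sin θ) = 1.052 m² and P = Dθ/2 = 2.589 m. Hydraulic radius R = A/P = 1.052/2.589 = 0.4063 m. Q_A = (1/0.025)·1.052·0.4063^(2/3)·√0.0089 = 2.177 m³/s.
Channel B: For a circular section of diameter D = 1.8 m at depth y = 1.18 m, the central angle is θ = 2 arccos(1 − 2y/D) = 3.774 rad. Then A = (D²/8)(θ − sin θ) = 1.768 m² and P = Dθ/2 = 3.397 m. Hydraulic radius R = A/P = 1.768/3.397 = 0.5205 m. Q_B = (1/0.025)·1.768·0.5205^(2/3)·√0.0089 = 4.317 m³/s.
The larger discharge is 4.317 m³/s and the smaller is 2.177 m³/s; the ratio is 1.98.

1.98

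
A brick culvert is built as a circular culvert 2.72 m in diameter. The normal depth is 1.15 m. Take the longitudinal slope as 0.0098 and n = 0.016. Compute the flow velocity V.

V = 4.43 m/s

For a circular section of diameter D = 2.72 m at depth y = 1.15 m, the central angle is θ = 2 arccos(1 − 2y/D) = 2.832 rad. Then A = (D²/8)(θ − sin θ) = 2.336 m² and P = Dθ/2 = 3.851 m.
Hydraulic radius R = A/P = 2.336/3.851 = 0.6067 m.
From Manning's equation, V = (1/n) R^(2/3) S^(1/2) = (1/0.016) × 0.6067^(2/3) × 0.0098^(1/2) = 4.43 m/s.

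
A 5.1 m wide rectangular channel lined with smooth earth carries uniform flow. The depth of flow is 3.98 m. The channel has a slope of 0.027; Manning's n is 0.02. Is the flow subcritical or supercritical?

Flow area A = b·y = 5.1 × 3.98 = 20.3 m². Wetted perimeter P = b + 2y = 5.1 + 2×3.98 = 13.06 m.
Hydraulic radius R = A/P = 20.3/13.06 = 1.554 m.
V = (1/n) R^(2/3) √S = (1/0.02) × 1.554^(2/3) × √0.027 = 11.02 m/s. Hydraulic depth D_h = A/T = 20.3/5.1 = 3.98 m.
Froude number Fr = V/√(g·D_h) = 11.02/√(9.81×3.98) = 1.76, which is greater than 1, so the flow is supercritical.

supercritical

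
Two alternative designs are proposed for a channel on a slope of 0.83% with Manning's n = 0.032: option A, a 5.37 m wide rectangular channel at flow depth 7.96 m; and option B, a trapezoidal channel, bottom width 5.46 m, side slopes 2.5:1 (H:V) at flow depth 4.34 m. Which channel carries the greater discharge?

Channel A: Flow area A = b·y = 5.37 × 7.96 = 42.75 m². Wetted perimeter P = b + 2y = 5.37 + 2×7.96 = 21.29 m. Hydraulic radius R = A/P = 42.75/21.29 = 2.008 m. Q_A = (1/0.032)·42.75·2.008^(2/3)·√0.0083 = 193.7 m³/s.
Channel B: With bottom width b = 5.46 m and side slope z = 2.5: A = (b + zy)y = (5.46 + 2.5×4.34)×4.34 = 70.79 m²; P = b + 2y√(1+z²) = 5.46 + 2×4.34×2.693 = 28.83 m. Hydraulic radius R = A/P = 70.79/28.83 = 2.455 m. Q_B = (1/0.032)·70.79·2.455^(2/3)·√0.0083 = 366.8 m³/s.
Q_A = 193.7 m³/s vs Q_B = 366.8 m³/s, so channel B carries more.

channel B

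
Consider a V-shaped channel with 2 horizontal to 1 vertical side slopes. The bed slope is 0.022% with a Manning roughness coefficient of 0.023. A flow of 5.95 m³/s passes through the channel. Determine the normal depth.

y_n = 2.17 m

Manning's equation rearranged: A R^(2/3) = nQ / (1·√S) = 0.023 × 5.95 / (√0.00022) = 9.226.
Try y = 1.92 m: A R^(2/3) = 6.661 — low.
Try y = 2.17 m: A R^(2/3) = 9.231 — close enough.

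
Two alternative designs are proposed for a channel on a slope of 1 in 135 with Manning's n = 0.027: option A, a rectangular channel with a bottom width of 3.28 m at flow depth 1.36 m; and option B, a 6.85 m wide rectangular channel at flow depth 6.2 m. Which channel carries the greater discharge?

Channel A: Flow area A = b·y = 3.28 × 1.36 = 4.461 m². Wetted perimeter P = b + 2y = 3.28 + 2×1.36 = 6 m. Hydraulic radius R = A/P = 4.461/6 = 0.7435 m. Q_A = (1/0.027)·4.461·0.7435^(2/3)·√0.007407 = 11.67 m³/s.
Channel B: Flow area A = b·y = 6.85 × 6.2 = 42.47 m². Wetted perimeter P = b + 2y = 6.85 + 2×6.2 = 19.25 m. Hydraulic radius R = A/P = 42.47/19.25 = 2.206 m. Q_B = (1/0.027)·42.47·2.206^(2/3)·√0.007407 = 229.4 m³/s.
Q_A = 11.67 m³/s vs Q_B = 229.4 m³/s, so channel B carries more.

channel B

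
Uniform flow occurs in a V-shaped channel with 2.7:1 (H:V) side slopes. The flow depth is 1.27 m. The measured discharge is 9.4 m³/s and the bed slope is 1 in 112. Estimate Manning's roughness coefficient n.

n = 0.031

For a triangular section with side slope z = 2.7: A = zy² = 2.7×1.27² = 4.355 m²; P = 2y√(1+z²) = 2×1.27×2.879 = 7.313 m.
Hydraulic radius R = A/P = 4.355/7.313 = 0.5955 m.
Rearranging Manning's equation: n = (1/Q) A R^(2/3) S^(1/2) = (1/9.4) × 4.355 × 0.5955^(2/3) × √0.008929 = 0.031.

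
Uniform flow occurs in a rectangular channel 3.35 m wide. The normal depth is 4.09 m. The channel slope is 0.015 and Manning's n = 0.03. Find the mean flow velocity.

Flow area A = b·y = 3.35 × 4.09 = 13.7 m². Wetted perimeter P = b + 2y = 3.35 + 2×4.09 = 11.53 m.
Hydraulic radius R = A/P = 13.7/11.53 = 1.188 m.
From Manning's equation, V = (1/n) R^(2/3) S^(1/2) = (1/0.03) × 1.188^(2/3) × 0.015^(1/2) = 4.58 m/s.

V = 4.58 m/s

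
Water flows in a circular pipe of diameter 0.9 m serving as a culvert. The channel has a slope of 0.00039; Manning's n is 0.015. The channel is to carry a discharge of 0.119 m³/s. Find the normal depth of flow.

y_n = 0.387 m

Manning's equation rearranged: A R^(2/3) = nQ / (1·√S) = 0.015 × 0.119 / (√0.00039) = 0.09039.
Trying y = 0.471 m: A R^(2/3) = 0.127 — high.
Trying y = 0.348 m: A R^(2/3) = 0.07452 — low.
Trying y = 0.387 m: A R^(2/3) = 0.09041 — matches.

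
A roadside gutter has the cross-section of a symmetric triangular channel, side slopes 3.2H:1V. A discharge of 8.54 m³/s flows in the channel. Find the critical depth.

y_c = 1.08 m

At critical depth, Q² T / (g A³) = 1, i.e. A³/T = Q²/g = 8.54²/9.81 = 7.434.
Try y = 0.911 m: A³/T = 3.213 — short.
Try y = 1.08 m: A³/T = 7.523 — matches.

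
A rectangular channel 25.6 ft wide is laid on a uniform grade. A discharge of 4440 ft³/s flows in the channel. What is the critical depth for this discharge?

For a rectangular channel, critical depth y_c = (q²/g)^(1/3) where q = Q/b = 4440/25.6 = 173.4 ft²/s.
So y_c = (173.4²/32.2)^(1/3) = 9.78 ft.

y_c = 9.78 ft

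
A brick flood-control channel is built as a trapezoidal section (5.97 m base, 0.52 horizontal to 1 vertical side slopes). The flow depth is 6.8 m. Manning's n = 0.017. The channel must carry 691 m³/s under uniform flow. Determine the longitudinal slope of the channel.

With bottom width b = 5.97 m and side slope z = 0.52: A = (b + zy)y = (5.97 + 0.52×6.8)×6.8 = 64.64 m²; P = b + 2y√(1+z²) = 5.97 + 2×6.8×1.127 = 21.3 m.
Hydraulic radius R = A/P = 64.64/21.3 = 3.035 m.
From Manning's equation, S = [nQ / (1 A R^(2/3))]² = [0.017 × 691 / (1 × 64.64 × 3.035^(2/3))]² = 0.00752.

S = 0.00752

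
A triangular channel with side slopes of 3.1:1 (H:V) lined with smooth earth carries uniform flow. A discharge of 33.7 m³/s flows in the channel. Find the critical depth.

y_c = 1.89 m

At critical depth, Q² T / (g A³) = 1, i.e. A³/T = Q²/g = 33.7²/9.81 = 115.8.
Try y = 1.29 m: A³/T = 17.16 — low.
Try y = 1.89 m: A³/T = 115.9 — matches.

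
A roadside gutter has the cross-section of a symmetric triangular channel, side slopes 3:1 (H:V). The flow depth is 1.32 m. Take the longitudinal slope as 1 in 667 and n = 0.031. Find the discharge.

Q = 4.78 m³/s

For a triangular section with side slope z = 3: A = zy² = 3×1.32² = 5.227 m²; P = 2y√(1+z²) = 2×1.32×3.162 = 8.348 m.
Hydraulic radius R = A/P = 5.227/8.348 = 0.6261 m.
Manning's equation: Q = (1/n) A R^(2/3) S^(1/2) = (1/0.031) × 5.227 × 0.6261^(2/3) × 0.001499^(1/2) = 4.78 m³/s.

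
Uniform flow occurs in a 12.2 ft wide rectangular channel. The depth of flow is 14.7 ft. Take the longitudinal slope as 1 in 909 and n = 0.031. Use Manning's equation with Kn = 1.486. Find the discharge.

Flow area A = b·y = 12.2 × 14.7 = 179.3 ft². Wetted perimeter P = b + 2y = 12.2 + 2×14.7 = 41.6 ft.
Hydraulic radius R = A/P = 179.3/41.6 = 4.311 ft.
Manning's equation: Q = (1.486/n) A R^(2/3) S^(1/2) = (1.486/0.031) × 179.3 × 4.311^(2/3) × 0.0011^(1/2) = 755 ft³/s.

Q = 755 ft³/s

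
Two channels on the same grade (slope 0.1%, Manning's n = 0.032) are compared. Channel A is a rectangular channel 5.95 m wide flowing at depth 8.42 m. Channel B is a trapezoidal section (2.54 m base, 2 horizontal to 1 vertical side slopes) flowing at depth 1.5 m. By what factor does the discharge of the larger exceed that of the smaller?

10.9

Channel A: Flow area A = b·y = 5.95 × 8.42 = 50.1 m². Wetted perimeter P = b + 2y = 5.95 + 2×8.42 = 22.79 m. Hydraulic radius R = A/P = 50.1/22.79 = 2.198 m. Q_A = (1/0.032)·50.1·2.198^(2/3)·√0.001 = 83.7 m³/s.
Channel B: With bottom width b = 2.54 m and side slope z = 2: A = (b + zy)y = (2.54 + 2×1.5)×1.5 = 8.31 m²; P = b + 2y√(1+z²) = 2.54 + 2×1.5×2.236 = 9.248 m. Hydraulic radius R = A/P = 8.31/9.248 = 0.8986 m. Q_B = (1/0.032)·8.31·0.8986^(2/3)·√0.001 = 7.647 m³/s.
The larger discharge is 83.7 m³/s and the smaller is 7.647 m³/s; the ratio is 10.9.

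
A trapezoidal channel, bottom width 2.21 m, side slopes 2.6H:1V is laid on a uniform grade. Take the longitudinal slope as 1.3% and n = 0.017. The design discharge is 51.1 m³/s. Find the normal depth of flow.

Manning's equation rearranged: A R^(2/3) = nQ / (1·√S) = 0.017 × 51.1 / (√0.013) = 7.619.
At y = 1.63 m: A R^(2/3) = 10.02 — high.
At y = 1.25 m: A R^(2/3) = 5.603 — low.
At y = 1.44 m: A R^(2/3) = 7.62 — matches.

y_n = 1.44 m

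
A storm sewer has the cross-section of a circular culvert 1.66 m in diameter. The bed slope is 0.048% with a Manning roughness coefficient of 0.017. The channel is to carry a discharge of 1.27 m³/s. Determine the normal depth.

y_n = 1.14 m

Manning's equation rearranged: A R^(2/3) = nQ / (1·√S) = 0.017 × 1.27 / (√0.00048) = 0.9854.
Try y = 0.875 m: A R^(2/3) = 0.6578 — low.
Try y = 1.41 m: A R^(2/3) = 1.24 — high.
Try y = 1.14 m: A R^(2/3) = 0.9829 — ≈ 0.9854.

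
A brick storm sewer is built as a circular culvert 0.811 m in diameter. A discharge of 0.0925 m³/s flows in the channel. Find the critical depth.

At critical depth, Q² T / (g A³) = 1, i.e. A³/T = Q²/g = 0.0925²/9.81 = 0.0008722.
Try y = 0.152 m: A³/T = 0.0004754 — too small.
Try y = 0.177 m: A³/T = 0.000863 — ≈ 0.0008722.

y_c = 0.177 m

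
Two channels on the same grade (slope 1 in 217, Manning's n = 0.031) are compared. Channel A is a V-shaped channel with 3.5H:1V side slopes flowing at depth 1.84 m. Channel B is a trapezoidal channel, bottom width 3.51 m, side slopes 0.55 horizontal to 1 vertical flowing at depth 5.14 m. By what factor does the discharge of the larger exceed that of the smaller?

Channel A: For a triangular section with side slope z = 3.5: A = zy² = 3.5×1.84² = 11.85 m²; P = 2y√(1+z²) = 2×1.84×3.64 = 13.4 m. Hydraulic radius R = A/P = 11.85/13.4 = 0.8846 m. Q_A = (1/0.031)·11.85·0.8846^(2/3)·√0.004608 = 23.91 m³/s.
Channel B: With bottom width b = 3.51 m and side slope z = 0.55: A = (b + zy)y = (3.51 + 0.55×5.14)×5.14 = 32.57 m²; P = b + 2y√(1+z²) = 3.51 + 2×5.14×1.141 = 15.24 m. Hydraulic radius R = A/P = 32.57/15.24 = 2.137 m. Q_B = (1/0.031)·32.57·2.137^(2/3)·√0.004608 = 118.3 m³/s.
The larger discharge is 118.3 m³/s and the smaller is 23.91 m³/s; the ratio is 4.95.

4.95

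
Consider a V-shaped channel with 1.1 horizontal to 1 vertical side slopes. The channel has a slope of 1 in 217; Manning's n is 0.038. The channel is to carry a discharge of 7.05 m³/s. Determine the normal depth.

Manning's equation rearranged: A R^(2/3) = nQ / (1·√S) = 0.038 × 7.05 / (√0.004608) = 3.946.
At y = 2.32 m: A R^(2/3) = 5.347 — too large.
At y = 1.8 m: A R^(2/3) = 2.718 — too small.
At y = 2.07 m: A R^(2/3) = 3.945 — matches.

y_n = 2.07 m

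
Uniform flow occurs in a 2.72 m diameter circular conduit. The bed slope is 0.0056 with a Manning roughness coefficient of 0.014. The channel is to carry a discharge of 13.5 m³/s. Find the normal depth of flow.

Manning's equation rearranged: A R^(2/3) = nQ / (1·√S) = 0.014 × 13.5 / (√0.0056) = 2.526.
Try y = 1.16 m: A R^(2/3) = 1.701 — low.
Try y = 1.8 m: A R^(2/3) = 3.486 — high.
Try y = 1.46 m: A R^(2/3) = 2.529 — ≈ 2.526.

y_n = 1.46 m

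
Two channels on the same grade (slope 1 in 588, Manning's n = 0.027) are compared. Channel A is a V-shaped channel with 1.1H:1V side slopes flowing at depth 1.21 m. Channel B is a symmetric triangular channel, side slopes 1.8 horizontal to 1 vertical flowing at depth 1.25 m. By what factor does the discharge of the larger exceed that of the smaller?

1.99

Channel A: For a triangular section with side slope z = 1.1: A = zy² = 1.1×1.21² = 1.611 m²; P = 2y√(1+z²) = 2×1.21×1.487 = 3.598 m. Hydraulic radius R = A/P = 1.611/3.598 = 0.4477 m. Q_A = (1/0.027)·1.611·0.4477^(2/3)·√0.001701 = 1.44 m³/s.
Channel B: For a triangular section with side slope z = 1.8: A = zy² = 1.8×1.25² = 2.812 m²; P = 2y√(1+z²) = 2×1.25×2.059 = 5.148 m. Hydraulic radius R = A/P = 2.812/5.148 = 0.5463 m. Q_B = (1/0.027)·2.812·0.5463^(2/3)·√0.001701 = 2.871 m³/s.
The larger discharge is 2.871 m³/s and the smaller is 1.44 m³/s; the ratio is 1.99.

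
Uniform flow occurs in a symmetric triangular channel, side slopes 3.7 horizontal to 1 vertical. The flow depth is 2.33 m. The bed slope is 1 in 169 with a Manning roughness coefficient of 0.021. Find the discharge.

Q = 79.6 m³/s

For a triangular section with side slope z = 3.7: A = zy² = 3.7×2.33² = 20.09 m²; P = 2y√(1+z²) = 2×2.33×3.833 = 17.86 m.
Hydraulic radius R = A/P = 20.09/17.86 = 1.125 m.
Manning's equation: Q = (1/n) A R^(2/3) S^(1/2) = (1/0.021) × 20.09 × 1.125^(2/3) × 0.005917^(1/2) = 79.6 m³/s.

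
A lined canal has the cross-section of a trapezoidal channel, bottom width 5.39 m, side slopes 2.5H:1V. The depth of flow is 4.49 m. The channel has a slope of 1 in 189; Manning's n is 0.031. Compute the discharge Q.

With bottom width b = 5.39 m and side slope z = 2.5: A = (b + zy)y = (5.39 + 2.5×4.49)×4.49 = 74.6 m²; P = b + 2y√(1+z²) = 5.39 + 2×4.49×2.693 = 29.57 m.
Hydraulic radius R = A/P = 74.6/29.57 = 2.523 m.
Manning's equation: Q = (1/n) A R^(2/3) S^(1/2) = (1/0.031) × 74.6 × 2.523^(2/3) × 0.005291^(1/2) = 324 m³/s.

Q = 324 m³/s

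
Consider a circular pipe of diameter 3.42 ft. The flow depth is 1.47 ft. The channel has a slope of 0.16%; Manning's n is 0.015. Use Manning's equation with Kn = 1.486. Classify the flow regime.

For a circular section of diameter D = 3.42 ft at depth y = 1.47 ft, the central angle is θ = 2 arccos(1 − 2y/D) = 2.86 rad. Then A = (D²/8)(θ − sin θ) = 3.775 ft² and P = Dθ/2 = 4.891 ft.
Hydraulic radius R = A/P = 3.775/4.891 = 0.7719 ft.
V = (1.486/n) R^(2/3) √S = (1.486/0.015) × 0.7719^(2/3) × √0.0016 = 3.335 ft/s. Hydraulic depth D_h = A/T = 3.775/3.386 = 1.115 ft.
Froude number Fr = V/√(g·D_h) = 3.335/√(32.2×1.115) = 0.557, which is less than 1, so the flow is subcritical.

subcritical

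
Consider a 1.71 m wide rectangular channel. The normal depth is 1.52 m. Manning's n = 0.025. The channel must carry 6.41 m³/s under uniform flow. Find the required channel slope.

Flow area A = b·y = 1.71 × 1.52 = 2.599 m². Wetted perimeter P = b + 2y = 1.71 + 2×1.52 = 4.75 m.
Hydraulic radius R = A/P = 2.599/4.75 = 0.5472 m.
From Manning's equation, S = [nQ / (1 A R^(2/3))]² = [0.025 × 6.41 / (1 × 2.599 × 0.5472^(2/3))]² = 0.00849.

S = 0.00849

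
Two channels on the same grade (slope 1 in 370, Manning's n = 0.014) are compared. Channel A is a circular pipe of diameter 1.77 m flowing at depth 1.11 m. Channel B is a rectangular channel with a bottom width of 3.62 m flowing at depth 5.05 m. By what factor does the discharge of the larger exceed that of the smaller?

21.6

Channel A: For a circular section of diameter D = 1.77 m at depth y = 1.11 m, the central angle is θ = 2 arccos(1 − 2y/D) = 3.656 rad. Then A = (D²/8)(θ − sin θ) = 1.624 m² and P = Dθ/2 = 3.235 m. Hydraulic radius R = A/P = 1.624/3.235 = 0.502 m. Q_A = (1/0.014)·1.624·0.502^(2/3)·√0.002703 = 3.81 m³/s.
Channel B: Flow area A = b·y = 3.62 × 5.05 = 18.28 m². Wetted perimeter P = b + 2y = 3.62 + 2×5.05 = 13.72 m. Hydraulic radius R = A/P = 18.28/13.72 = 1.332 m. Q_B = (1/0.014)·18.28·1.332^(2/3)·√0.002703 = 82.2 m³/s.
The larger discharge is 82.2 m³/s and the smaller is 3.81 m³/s; the ratio is 21.6.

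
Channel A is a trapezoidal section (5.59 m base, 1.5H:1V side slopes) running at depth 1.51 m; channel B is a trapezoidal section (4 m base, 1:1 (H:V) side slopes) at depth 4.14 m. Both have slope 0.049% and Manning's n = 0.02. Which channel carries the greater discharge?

Channel A: With bottom width b = 5.59 m and side slope z = 1.5: A = (b + zy)y = (5.59 + 1.5×1.51)×1.51 = 11.86 m²; P = b + 2y√(1+z²) = 5.59 + 2×1.51×1.803 = 11.03 m. Hydraulic radius R = A/P = 11.86/11.03 = 1.075 m. Q_A = (1/0.02)·11.86·1.075^(2/3)·√0.00049 = 13.78 m³/s.
Channel B: With bottom width b = 4 m and side slope z = 1: A = (b + zy)y = (4 + 1×4.14)×4.14 = 33.7 m²; P = b + 2y√(1+z²) = 4 + 2×4.14×1.414 = 15.71 m. Hydraulic radius R = A/P = 33.7/15.71 = 2.145 m. Q_B = (1/0.02)·33.7·2.145^(2/3)·√0.00049 = 62.04 m³/s.
Q_A = 13.78 m³/s vs Q_B = 62.04 m³/s, so channel B carries more.

channel B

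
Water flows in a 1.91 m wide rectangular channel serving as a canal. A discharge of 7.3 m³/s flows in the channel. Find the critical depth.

For a rectangular channel, critical depth y_c = (q²/g)^(1/3) where q = Q/b = 7.3/1.91 = 3.822 m²/s.
So y_c = (3.822²/9.81)^(1/3) = 1.14 m.

y_c = 1.14 m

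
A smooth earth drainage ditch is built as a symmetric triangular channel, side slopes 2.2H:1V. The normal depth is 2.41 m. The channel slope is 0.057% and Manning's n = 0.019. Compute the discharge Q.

For a triangular section with side slope z = 2.2: A = zy² = 2.2×2.41² = 12.78 m²; P = 2y√(1+z²) = 2×2.41×2.417 = 11.65 m.
Hydraulic radius R = A/P = 12.78/11.65 = 1.097 m.
Manning's equation: Q = (1/n) A R^(2/3) S^(1/2) = (1/0.019) × 12.78 × 1.097^(2/3) × 0.00057^(1/2) = 17.1 m³/s.

Q = 17.1 m³/s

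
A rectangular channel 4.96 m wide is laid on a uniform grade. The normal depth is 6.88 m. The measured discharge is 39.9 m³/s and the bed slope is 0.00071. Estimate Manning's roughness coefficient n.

Flow area A = b·y = 4.96 × 6.88 = 34.12 m². Wetted perimeter P = b + 2y = 4.96 + 2×6.88 = 18.72 m.
Hydraulic radius R = A/P = 34.12/18.72 = 1.823 m.
Rearranging Manning's equation: n = (1/Q) A R^(2/3) S^(1/2) = (1/39.9) × 34.12 × 1.823^(2/3) × √0.00071 = 0.034.

n = 0.034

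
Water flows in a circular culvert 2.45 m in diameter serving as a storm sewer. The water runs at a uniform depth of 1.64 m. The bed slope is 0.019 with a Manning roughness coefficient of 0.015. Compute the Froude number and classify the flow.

For a circular section of diameter D = 2.45 m at depth y = 1.64 m, the central angle is θ = 2 arccos(1 − 2y/D) = 3.833 rad. Then A = (D²/8)(θ − sin θ) = 3.354 m² and P = Dθ/2 = 4.695 m.
Hydraulic radius R = A/P = 3.354/4.695 = 0.7144 m.
V = (1/n) R^(2/3) √S = (1/0.015) × 0.7144^(2/3) × √0.019 = 7.343 m/s. Hydraulic depth D_h = A/T = 3.354/2.305 = 1.455 m.
Froude number Fr = V/√(g·D_h) = 7.343/√(9.81×1.455) = 1.94, which is greater than 1, so the flow is supercritical.

supercritical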